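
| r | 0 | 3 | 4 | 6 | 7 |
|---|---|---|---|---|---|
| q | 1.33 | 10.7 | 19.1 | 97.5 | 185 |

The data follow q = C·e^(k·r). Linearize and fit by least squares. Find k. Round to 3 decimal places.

k = 0.710

Taking logs, ln q = k·r + ln C, so regress ln q on r.
AᵀA = [[110.0000, 20.0000]; [20.0000, 5]], rhs = [82.9311, 15.4053]ᵀ  (here Σr = 20.0000, Σ(r)² = 110.0000, Σln q = 15.4053, Σr·ln q = 82.9311).
Solving (det = 150.0000): k = 0.71033, ln C = 0.23976.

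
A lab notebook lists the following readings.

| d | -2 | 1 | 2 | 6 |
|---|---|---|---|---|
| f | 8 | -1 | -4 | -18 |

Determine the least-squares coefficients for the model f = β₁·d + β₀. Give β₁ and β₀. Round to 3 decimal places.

β₁ = -3.260, β₀ = 1.954

Normal-equation sums: Σd·d = 45, Σd = 7, Σ1 = 4.
For Xᵀf: Σd·f = -133, Σf = -15.
So XᵀX·[β₁, β₀]ᵀ = Xᵀf: [[45, 7]; [7, 4]]·[β₁, β₀]ᵀ = [-133, -15]ᵀ.
Eliminating β₀: 4·(row 1) − 7·(row 2) gives 131·β₁ = 4·(-133) − 7·(-15) = -427, so β₁ = -427/131.
Then β₀ = ((-15) − 7·(-427/131))/4 = 256/131.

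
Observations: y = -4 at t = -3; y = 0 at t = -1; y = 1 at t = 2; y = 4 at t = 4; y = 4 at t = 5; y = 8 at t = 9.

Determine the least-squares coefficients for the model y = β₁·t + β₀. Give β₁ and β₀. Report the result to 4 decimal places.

β₁ = 0.9357, β₀ = -0.3286

Normal-equation sums: Σt·t = 136, Σt = 16, Σ1 = 6.
And Σt·y = 122, Σy = 13.
Δ = 136·6 − 16² = 560.
β₁ = (122·6 − 16·13)/560 = 131/140; β₀ = (136·13 − 16·122)/560 = -23/70.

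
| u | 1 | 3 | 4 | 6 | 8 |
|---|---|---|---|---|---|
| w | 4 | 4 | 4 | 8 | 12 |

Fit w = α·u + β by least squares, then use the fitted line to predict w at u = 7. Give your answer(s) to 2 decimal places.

ŵ = 9.53

Forming XᵀX = [[126, 22]; [22, 5]] and Xᵀw = [176, 32]ᵀ gives XᵀX·[α, β]ᵀ = Xᵀw.
Determinant 126·5 − 22² = 146.
α = (176·5 − 22·32)/146 = 88/73; β = (126·32 − 22·176)/146 = 80/73.
At u = 7: ŵ = (88/73)·(7) + (80/73)·(1) = 696/73.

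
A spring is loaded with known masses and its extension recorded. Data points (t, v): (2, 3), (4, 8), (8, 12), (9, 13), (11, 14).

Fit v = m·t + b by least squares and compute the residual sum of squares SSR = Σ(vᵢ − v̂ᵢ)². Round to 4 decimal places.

SSR = 4.9015

AᵀA·[m, b]ᵀ = Aᵀv reads: 286·m + 34·b = 405;  34·m + 5·b = 50.
Δ = 286·5 − 34² = 274.
m = (405·5 − 34·50)/274 = 325/274; b = (286·50 − 34·405)/274 = 265/137.
Residuals: -179/137, 181/137, 79/137, 107/274, -269/274; SSR = 1343/274.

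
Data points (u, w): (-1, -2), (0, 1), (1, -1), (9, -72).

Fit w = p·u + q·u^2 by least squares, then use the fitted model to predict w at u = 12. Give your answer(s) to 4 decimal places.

Setting ∂/∂p … = 0 gives: 83·p + 729·q = -647;  729·p + 6563·q = -5835.
Eliminating q: 6563·(row 1) − 729·(row 2) gives 13288·p = 6563·(-647) − 729·(-5835) = 7454, so p = 3727/6644.
Then q = ((-5835) − 729·(3727/6644))/6563 = -6321/6644.
At u = 12: ŵ = (3727/6644)·(12) + (-6321/6644)·(144) = -216375/1661.

ŵ = -130.2679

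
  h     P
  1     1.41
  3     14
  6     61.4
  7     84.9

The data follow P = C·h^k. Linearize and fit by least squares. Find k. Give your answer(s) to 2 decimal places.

k = 2.11

Taking logs, ln P = k·ln h + ln C, so regress ln P on ln h.
Σln h = 4.8363, Σ(ln h)² = 8.2039, Σln P = 11.5415, Σln h·ln P = 18.9194.
Equations: 8.2039·k + 4.8363·ln C = 18.9194;  4.8363·k + 4·ln C = 11.5415.
Δ = 8.2039·4 − (4.8363)² = 9.4260; k = (18.9194·4 − 4.8363·11.5415)/9.4260 = 2.10688, ln C = (8.2039·11.5415 − 4.8363·18.9194)/9.4260 = 0.33801.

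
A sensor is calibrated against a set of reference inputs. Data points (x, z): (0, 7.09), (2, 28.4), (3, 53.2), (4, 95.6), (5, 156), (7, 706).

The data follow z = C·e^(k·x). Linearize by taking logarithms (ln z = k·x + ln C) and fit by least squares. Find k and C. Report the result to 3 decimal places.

k = 0.642, C = 7.337

Let Y = ln z. Fitting Y = k·x + ln C by least squares:
Over the data: Σx = 21.0000, Σ(x)² = 103.0000, Σln z = 25.4488, Σx·ln z = 108.0222.
Normal system: [[103.0000, 21.0000]; [21.0000, 6]]·[k, ln C]ᵀ = [108.0222, 25.4488]ᵀ.
Solving (det = 177.0000): k = 0.64242, ln C = 1.99298, so C = exp(1.99298) = 7.33735.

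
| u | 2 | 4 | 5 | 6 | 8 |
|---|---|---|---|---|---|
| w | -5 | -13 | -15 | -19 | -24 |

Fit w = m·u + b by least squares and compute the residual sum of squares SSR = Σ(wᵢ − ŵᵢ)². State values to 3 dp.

Setting ∂/∂m … = 0 gives: 145·m + 25·b = -443;  25·m + 5·b = -76.
Determinant 145·5 − 25² = 100.
m = ((-443)·5 − 25·(-76))/100 = -63/20; b = (145·(-76) − 25·(-443))/100 = 11/20.
Residuals: 3/4, -19/20, 1/5, -13/20, 13/20; SSR = 47/20.

SSR = 2.350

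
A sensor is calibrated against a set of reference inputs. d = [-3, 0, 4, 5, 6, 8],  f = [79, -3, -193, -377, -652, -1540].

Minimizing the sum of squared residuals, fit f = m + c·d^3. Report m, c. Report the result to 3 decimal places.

Setting ∂/∂m … = 0 gives: 6·m + 890·c = -2686;  890·m + 329250·c = -990922.
Eliminating c: 329250·(row 1) − 890·(row 2) gives 1183400·m = 329250·(-2686) − 890·(-990922) = -2444920, so m = -61123/29585.
Then c = ((-990922) − 890·(-61123/29585))/329250 = -444374/147925.

m = -2.066, c = -3.004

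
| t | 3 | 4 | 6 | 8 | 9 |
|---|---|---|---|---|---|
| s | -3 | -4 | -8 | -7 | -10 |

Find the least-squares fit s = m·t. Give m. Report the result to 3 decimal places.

With design matrix A, AᵀA = [[206]] and Aᵀs = [-219]ᵀ.
m = (-219)/206 = -1.06311.

m = -1.063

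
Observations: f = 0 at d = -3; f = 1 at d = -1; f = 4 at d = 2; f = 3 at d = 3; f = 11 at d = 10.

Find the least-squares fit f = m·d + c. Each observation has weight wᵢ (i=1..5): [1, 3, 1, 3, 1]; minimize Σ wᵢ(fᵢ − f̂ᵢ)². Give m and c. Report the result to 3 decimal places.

m = 0.822, c = 1.630

The normal system AᵀWA·[m, c]ᵀ = AᵀWf is [[143, 15]; [15, 9]]·[m, c]ᵀ = [142, 27]ᵀ.
Eliminating c: 9·(row 1) − 15·(row 2) gives 1062·m = 9·142 − 15·27 = 873, so m = 97/118.
Then c = (27 − 15·(97/118))/9 = 577/354.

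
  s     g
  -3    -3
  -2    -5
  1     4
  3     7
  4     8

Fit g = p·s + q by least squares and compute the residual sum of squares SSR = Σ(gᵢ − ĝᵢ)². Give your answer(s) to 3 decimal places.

Entries of XᵀX: Σs·s = 39, Σs = 3, Σ1 = 5.
Moment sums: Σs·g = 76, Σg = 11.
Normal equations: [[39, 3]; [3, 5]]·[p, q]ᵀ = [76, 11]ᵀ.
Eliminating q: 5·(row 1) − 3·(row 2) gives 186·p = 5·76 − 3·11 = 347, so p = 347/186.
Then q = (11 − 3·(347/186))/5 = 67/62.
Residuals: 47/31, -437/186, 98/93, 10/31, -101/186; SSR = 1735/186.

SSR = 9.328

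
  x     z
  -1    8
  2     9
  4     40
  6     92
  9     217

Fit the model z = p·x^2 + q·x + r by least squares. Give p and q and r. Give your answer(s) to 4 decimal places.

p = 2.9274, q = -2.5403, r = 2.5635

Compute the Gram sums: Σx^2·x^2 = 8130, Σx^2·x = 1016, Σx^2 = 138, Σx·x = 138, Σx = 20, Σ1 = 5.
For Mᵀz: Σx^2·z = 21573, Σx·z = 2675, Σz = 366.
Normal equations: [[8130, 1016, 138]; [1016, 138, 20]; [138, 20, 5]]·[p, q, r]ᵀ = [21573, 2675, 366]ᵀ.
Inverting the 3×3 Gram matrix, [p, q, r]ᵀ = [8917/3046, -224391/88334, 113223/44167]ᵀ.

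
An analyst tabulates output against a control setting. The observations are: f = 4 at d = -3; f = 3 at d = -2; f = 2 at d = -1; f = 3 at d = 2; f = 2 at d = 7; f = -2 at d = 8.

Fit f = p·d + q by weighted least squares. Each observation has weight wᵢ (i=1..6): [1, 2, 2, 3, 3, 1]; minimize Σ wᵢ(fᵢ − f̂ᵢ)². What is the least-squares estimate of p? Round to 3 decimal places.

p = -0.229

Sums needed: Σwᵢ·d·d = 242, Σwᵢ·d = 26, Σwᵢ·1 = 12.
Moment sums: Σwᵢ·d·f = 16, Σwᵢ·f = 27.
Normal equations: [[242, 26]; [26, 12]]·[p, q]ᵀ = [16, 27]ᵀ.
Eliminating q: 12·(row 1) − 26·(row 2) gives 2228·p = 12·16 − 26·27 = -510, so p = -255/1114.
Then q = (27 − 26·(-255/1114))/12 = 3059/1114.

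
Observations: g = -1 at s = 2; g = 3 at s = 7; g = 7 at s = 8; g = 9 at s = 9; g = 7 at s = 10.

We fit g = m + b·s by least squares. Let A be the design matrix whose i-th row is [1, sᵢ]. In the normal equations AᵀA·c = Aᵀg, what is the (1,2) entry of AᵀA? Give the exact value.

Row 1 ↔ basis 1, column 2 ↔ basis s, so (AᵀA)_{1,2} = Σᵢ s = (1)·(2) + (1)·(7) + (1)·(8) + (1)·(9) + (1)·(10) = 36.

36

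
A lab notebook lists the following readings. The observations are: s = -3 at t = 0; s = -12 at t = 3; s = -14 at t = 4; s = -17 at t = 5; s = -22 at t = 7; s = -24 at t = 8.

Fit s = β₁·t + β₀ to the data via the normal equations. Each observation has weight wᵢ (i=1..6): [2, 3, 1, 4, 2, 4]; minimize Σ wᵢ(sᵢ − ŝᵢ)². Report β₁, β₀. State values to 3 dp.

From the data, Σwᵢ·t·t = 497, Σwᵢ·t = 79, Σwᵢ·1 = 16.
And Σwᵢ·t·s = -1580, Σwᵢ·s = -264.
XᵀWX·[β₁, β₀]ᵀ = XᵀWs becomes [[497, 79]; [79, 16]]·[β₁, β₀]ᵀ = [-1580, -264]ᵀ.
Determinant 497·16 − 79² = 1711.
β₁ = ((-1580)·16 − 79·(-264))/1711 = -4424/1711; β₀ = (497·(-264) − 79·(-1580))/1711 = -6388/1711.

β₁ = -2.586, β₀ = -3.733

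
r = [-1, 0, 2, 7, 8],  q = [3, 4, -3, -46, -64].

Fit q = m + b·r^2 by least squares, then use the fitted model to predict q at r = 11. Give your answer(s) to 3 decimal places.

Setting ∂/∂m … = 0 gives: 5·m + 118·b = -106;  118·m + 6514·b = -6359.
(Σ1 = 5, Σr^2 = 118, Σr^2·r^2 = 6514, Σq = -106, Σr^2·q = -6359.)
Determinant 5·6514 − 118² = 18646.
m = ((-106)·6514 − 118·(-6359))/18646 = 29939/9323; b = (5·(-6359) − 118·(-106))/18646 = -19287/18646.
At r = 11: q̂ = (29939/9323)·(1) + (-19287/18646)·(121) = -2273849/18646.

q̂ = -121.948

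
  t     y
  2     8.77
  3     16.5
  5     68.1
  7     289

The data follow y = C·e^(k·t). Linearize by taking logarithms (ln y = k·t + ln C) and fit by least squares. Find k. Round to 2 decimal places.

k = 0.70

Taking logs, ln y = k·t + ln C, so regress ln y on t.
Σt = 17.0000, Σ(t)² = 87.0000, Σln y = 14.8621, Σt·ln y = 73.5226.
Equations: 87.0000·k + 17.0000·ln C = 73.5226;  17.0000·k + 4·ln C = 14.8621.
Solving (det = 59.0000): k = 0.70228, ln C = 0.73082.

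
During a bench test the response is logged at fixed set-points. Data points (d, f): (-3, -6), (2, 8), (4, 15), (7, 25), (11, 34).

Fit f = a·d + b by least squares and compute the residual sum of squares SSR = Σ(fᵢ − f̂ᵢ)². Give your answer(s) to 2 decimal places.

SSR = 4.53

The normal system AᵀA·[a, b]ᵀ = Aᵀf is [[199, 21]; [21, 5]]·[a, b]ᵀ = [643, 76]ᵀ.
Eliminating b: 5·(row 1) − 21·(row 2) gives 554·a = 5·643 − 21·76 = 1619, so a = 1619/554.
Then b = (76 − 21·(1619/554))/5 = 1621/554.
Residuals: -44/277, -427/554, 213/554, 448/277, -297/277; SSR = 2511/554.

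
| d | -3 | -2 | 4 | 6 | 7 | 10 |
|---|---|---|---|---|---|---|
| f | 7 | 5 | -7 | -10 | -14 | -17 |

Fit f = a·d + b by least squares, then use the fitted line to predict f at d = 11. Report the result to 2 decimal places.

Entries of AᵀA: Σd·d = 214, Σd = 22, Σ1 = 6.
For Aᵀf: Σd·f = -387, Σf = -36.
Δ = 214·6 − 22² = 800.
a = ((-387)·6 − 22·(-36))/800 = -153/80; b = (214·(-36) − 22·(-387))/800 = 81/80.
At d = 11: f̂ = (-153/80)·(11) + (81/80)·(1) = -801/40.

f̂ = -20.03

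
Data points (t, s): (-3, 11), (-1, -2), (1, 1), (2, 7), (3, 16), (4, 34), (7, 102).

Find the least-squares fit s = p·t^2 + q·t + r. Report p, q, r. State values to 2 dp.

The normal system AᵀA·[p, q, r]ᵀ = Aᵀs is [[2837, 415, 89]; [415, 89, 13]; [89, 13, 7]]·[p, q, r]ᵀ = [5812, 882, 169]ᵀ.
Inverting the 3×3 Gram matrix, [p, q, r]ᵀ = [335009/168882, 189533/168882, -89016/28147]ᵀ.

p = 1.98, q = 1.12, r = -3.16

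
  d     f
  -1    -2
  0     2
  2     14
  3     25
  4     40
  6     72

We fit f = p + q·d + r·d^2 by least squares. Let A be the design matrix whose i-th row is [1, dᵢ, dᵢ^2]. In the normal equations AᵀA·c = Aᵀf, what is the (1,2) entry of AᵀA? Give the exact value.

14

Row 1 ↔ basis 1, column 2 ↔ basis d, so (AᵀA)_{1,2} = Σᵢ d = (1)·(-1) + (1)·(0) + (1)·(2) + (1)·(3) + (1)·(4) + (1)·(6) = 14.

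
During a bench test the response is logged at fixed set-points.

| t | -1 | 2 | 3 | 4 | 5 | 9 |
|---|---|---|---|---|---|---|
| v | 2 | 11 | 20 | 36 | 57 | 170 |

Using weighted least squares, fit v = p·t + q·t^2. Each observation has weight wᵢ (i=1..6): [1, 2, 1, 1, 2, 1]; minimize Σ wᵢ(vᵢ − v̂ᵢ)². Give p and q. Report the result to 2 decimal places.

p = 1.40, q = 1.95

Forming XᵀWX = [[165, 1085]; [1085, 8181]] and XᵀWv = [2346, 17466]ᵀ gives XᵀWX·[p, q]ᵀ = XᵀWv.
det = 165·8181 − 1085² = 172640.
p = (2346·8181 − 1085·17466)/172640 = 7563/5395; q = (165·17466 − 1085·2346)/172640 = 2103/1079.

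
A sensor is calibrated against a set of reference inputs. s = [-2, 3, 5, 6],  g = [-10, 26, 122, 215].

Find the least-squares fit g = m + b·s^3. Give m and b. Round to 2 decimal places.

m = -1.83, b = 1.00

Normal-equation sums: Σ1 = 4, Σs^3 = 360, Σs^3·s^3 = 63074.
Right-hand side: Σg = 353, Σs^3·g = 62472.
det = 4·63074 − 360² = 122696.
m = (353·63074 − 360·62472)/122696 = -16057/8764; b = (4·62472 − 360·353)/122696 = 2193/2191.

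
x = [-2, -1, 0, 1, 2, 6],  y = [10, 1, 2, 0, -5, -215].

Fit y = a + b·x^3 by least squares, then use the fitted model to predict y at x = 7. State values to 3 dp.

With design matrix M, MᵀM = [[6, 216]; [216, 46786]] and Mᵀy = [-207, -46561]ᵀ.
Eliminating b: 46786·(row 1) − 216·(row 2) gives 234060·a = 46786·(-207) − 216·(-46561) = 372474, so a = 62079/39010.
Then b = ((-46561) − 216·(62079/39010))/46786 = -39109/39010.
At x = 7: ŷ = (62079/39010)·(1) + (-39109/39010)·(343) = -6676154/19505.

ŷ = -342.279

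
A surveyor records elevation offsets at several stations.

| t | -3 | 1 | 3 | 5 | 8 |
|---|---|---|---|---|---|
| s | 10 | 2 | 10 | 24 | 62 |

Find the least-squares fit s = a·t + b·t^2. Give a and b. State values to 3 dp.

a = -0.101, b = 0.986

From the data, Σt·t = 108, Σt·t^2 = 638, Σt^2·t^2 = 4884.
Moment sums: Σt·s = 618, Σt^2·s = 4750.
So XᵀX·[a, b]ᵀ = Xᵀs: [[108, 638]; [638, 4884]]·[a, b]ᵀ = [618, 4750]ᵀ.
Determinant 108·4884 − 638² = 120428.
a = (618·4884 − 638·4750)/120428 = -277/2737; b = (108·4750 − 638·618)/120428 = 29679/30107.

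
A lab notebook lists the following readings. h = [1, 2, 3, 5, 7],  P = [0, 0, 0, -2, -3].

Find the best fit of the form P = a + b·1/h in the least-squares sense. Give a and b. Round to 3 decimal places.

a = -2.236, b = 2.841

Normal-equation sums: Σ1 = 5, Σ1/h = 457/210, Σ1/h·1/h = 62689/44100.
Moment sums: ΣP = -5, Σ1/h·P = -29/35.
Normal equations: [[5, 457/210]; [457/210, 62689/44100]]·[a, b]ᵀ = [-5, -29/35]ᵀ.
Δ = 5·(62689/44100) − (457/210)² = 26149/11025.
a = ((-5)·(62689/44100) − (457/210)·(-29/35))/(26149/11025) = -233927/104596; b = (5·(-29/35) − (457/210)·(-5))/(26149/11025) = 148575/52298.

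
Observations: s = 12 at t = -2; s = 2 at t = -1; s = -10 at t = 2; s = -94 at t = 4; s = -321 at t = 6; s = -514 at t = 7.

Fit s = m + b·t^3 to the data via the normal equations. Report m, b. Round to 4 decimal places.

MᵀM·[m, b]ᵀ = Mᵀs reads: 6·m + 622·b = -925;  622·m + 168530·b = -251832.
Eliminating b: 168530·(row 1) − 622·(row 2) gives 624296·m = 168530·(-925) − 622·(-251832) = 749254, so m = 374627/312148.
Then b = ((-251832) − 622·(374627/312148))/168530 = -467821/312148.

m = 1.2002, b = -1.4987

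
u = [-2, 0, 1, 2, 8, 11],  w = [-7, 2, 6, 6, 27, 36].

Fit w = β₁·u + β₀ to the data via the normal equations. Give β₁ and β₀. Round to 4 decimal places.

β₁ = 3.2251, β₀ = 0.9162

The normal system MᵀM·[β₁, β₀]ᵀ = Mᵀw is [[194, 20]; [20, 6]]·[β₁, β₀]ᵀ = [644, 70]ᵀ.
Δ = 194·6 − 20² = 764.
β₁ = (644·6 − 20·70)/764 = 616/191; β₀ = (194·70 − 20·644)/764 = 175/191.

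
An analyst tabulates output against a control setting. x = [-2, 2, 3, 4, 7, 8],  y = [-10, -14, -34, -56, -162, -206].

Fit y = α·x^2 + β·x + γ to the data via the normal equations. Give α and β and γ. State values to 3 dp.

α = -3.025, β = -1.631, γ = -0.754

Compute the Gram sums: Σx^2·x^2 = 6866, Σx^2·x = 946, Σx^2 = 146, Σx·x = 146, Σx = 22, Σ1 = 6.
For Mᵀy: Σx^2·y = -22420, Σx·y = -3116, Σy = -482.
MᵀM·[α, β, γ]ᵀ = Mᵀy becomes [[6866, 946, 146]; [946, 146, 22]; [146, 22, 6]]·[α, β, γ]ᵀ = [-22420, -3116, -482]ᵀ.
Row-reducing yields α = -369/122, β = -199/122, γ = -46/61.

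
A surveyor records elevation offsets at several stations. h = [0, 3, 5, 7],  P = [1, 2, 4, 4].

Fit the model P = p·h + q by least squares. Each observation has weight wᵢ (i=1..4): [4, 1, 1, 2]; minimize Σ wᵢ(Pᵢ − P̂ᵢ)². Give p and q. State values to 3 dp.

p = 0.455, q = 1.000

The normal equations are: 132·p + 22·q = 82;  22·p + 8·q = 18.
(Σwᵢ·h·h = 132, Σwᵢ·h = 22, Σwᵢ·1 = 8, Σwᵢ·h·P = 82, Σwᵢ·P = 18.)
Eliminating q: 8·(row 1) − 22·(row 2) gives 572·p = 8·82 − 22·18 = 260, so p = 5/11.
Then q = (18 − 22·(5/11))/8 = 1.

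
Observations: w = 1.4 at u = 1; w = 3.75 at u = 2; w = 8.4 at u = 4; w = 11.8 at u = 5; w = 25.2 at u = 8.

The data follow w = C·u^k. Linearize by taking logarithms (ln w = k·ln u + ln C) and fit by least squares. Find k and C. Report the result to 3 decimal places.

Linearized form: ln w = k·ln u + ln C. From the 5 transformed points,
AᵀA = [[9.3166, 5.7683]; [5.7683, 5]], rhs = [14.5488, 9.4814]ᵀ  (here Σln u = 5.7683, Σ(ln u)² = 9.3166, Σln w = 9.4814, Σln u·ln w = 14.5488).
Slope k = (n·Σln u·ln w − Σln u·Σln w)/(n·Σ(ln u)² − (Σln u)²) = (5·14.5488 − 5.7683·9.4814)/13.3096 = 1.35633; ln C = (Σln w − k·Σln u)/n = 0.33153, so C = exp(0.33153) = 1.39310.

k = 1.356, C = 1.393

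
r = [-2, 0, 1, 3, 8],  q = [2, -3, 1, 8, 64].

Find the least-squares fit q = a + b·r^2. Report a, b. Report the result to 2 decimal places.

a = -1.60, b = 1.03

The normal system AᵀA·[a, b]ᵀ = Aᵀq is [[5, 78]; [78, 4194]]·[a, b]ᵀ = [72, 4177]ᵀ.
Determinant 5·4194 − 78² = 14886.
a = (72·4194 − 78·4177)/14886 = -3973/2481; b = (5·4177 − 78·72)/14886 = 15269/14886.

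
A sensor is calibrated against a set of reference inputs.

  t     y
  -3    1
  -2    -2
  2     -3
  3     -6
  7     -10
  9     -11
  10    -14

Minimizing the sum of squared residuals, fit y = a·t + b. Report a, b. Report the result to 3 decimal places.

The normal equations are: 256·a + 26·b = -332;  26·a + 7·b = -45.
(Σt·t = 256, Σt = 26, Σ1 = 7, Σt·y = -332, Σy = -45.)
Determinant 256·7 − 26² = 1116.
a = ((-332)·7 − 26·(-45))/1116 = -577/558; b = (256·(-45) − 26·(-332))/1116 = -722/279.

a = -1.034, b = -2.588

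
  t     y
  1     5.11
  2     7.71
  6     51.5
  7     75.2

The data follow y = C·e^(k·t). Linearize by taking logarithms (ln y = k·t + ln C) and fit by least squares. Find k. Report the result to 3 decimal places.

With ln yᵢ as the transformed response and tᵢ as the regressor:
Σt = 16.0000, Σ(t)² = 90.0000, Σln y = 11.9355, Σt·ln y = 59.6068.
Equations: 90.0000·k + 16.0000·ln C = 59.6068;  16.0000·k + 4·ln C = 11.9355.
Δ = 90.0000·4 − (16.0000)² = 104.0000; k = (59.6068·4 − 16.0000·11.9355)/104.0000 = 0.45635, ln C = (90.0000·11.9355 − 16.0000·59.6068)/104.0000 = 1.15848.

k = 0.456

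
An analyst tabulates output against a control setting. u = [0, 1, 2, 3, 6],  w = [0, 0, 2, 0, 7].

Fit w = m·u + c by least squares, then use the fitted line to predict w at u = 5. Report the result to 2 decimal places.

Normal-equation sums: Σu·u = 50, Σu = 12, Σ1 = 5.
And Σu·w = 46, Σw = 9.
Normal equations: [[50, 12]; [12, 5]]·[m, c]ᵀ = [46, 9]ᵀ.
Determinant 50·5 − 12² = 106.
m = (46·5 − 12·9)/106 = 61/53; c = (50·9 − 12·46)/106 = -51/53.
At u = 5: ŵ = (61/53)·(5) + (-51/53)·(1) = 254/53.

ŵ = 4.79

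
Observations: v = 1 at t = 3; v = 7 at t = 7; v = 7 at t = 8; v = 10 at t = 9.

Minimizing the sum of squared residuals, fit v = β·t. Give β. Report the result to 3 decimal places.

β = 0.975

Entries of XᵀX: Σt·t = 203.
Moment sums: Σt·v = 198.
Hence β = 198 / 203 ≈ 0.975369.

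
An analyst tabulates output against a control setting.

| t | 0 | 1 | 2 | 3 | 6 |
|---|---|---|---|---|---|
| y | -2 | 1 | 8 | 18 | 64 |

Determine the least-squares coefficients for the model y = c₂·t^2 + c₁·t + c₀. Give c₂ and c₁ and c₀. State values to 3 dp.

c₂ = 1.469, c₁ = 2.239, c₀ = -2.266

The normal equations are: 1394·c₂ + 252·c₁ + 50·c₀ = 2499;  252·c₂ + 50·c₁ + 12·c₀ = 455;  50·c₂ + 12·c₁ + 5·c₀ = 89.
Solving the 3×3 system (Gaussian elimination) gives c₂ = 5615/3822, c₁ = 2853/1274, c₀ = -4330/1911.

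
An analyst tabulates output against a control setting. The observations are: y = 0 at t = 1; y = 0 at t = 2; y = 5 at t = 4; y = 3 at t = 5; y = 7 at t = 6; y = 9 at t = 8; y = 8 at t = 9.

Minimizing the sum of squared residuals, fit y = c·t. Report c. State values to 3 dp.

AᵀA·[c]ᵀ = Aᵀy reads: 227·c = 221.
(Σt·t = 227, Σt·y = 221.)
Hence c = 221 / 227 ≈ 0.973568.

c = 0.974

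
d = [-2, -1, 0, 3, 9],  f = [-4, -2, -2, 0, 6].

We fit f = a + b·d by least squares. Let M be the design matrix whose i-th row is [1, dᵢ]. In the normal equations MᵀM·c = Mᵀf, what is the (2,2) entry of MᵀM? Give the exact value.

Row 2 ↔ basis d, column 2 ↔ basis d, so (MᵀM)_{2,2} = Σᵢ (d)·(d) = (-2)·(-2) + (-1)·(-1) + (0)·(0) + (3)·(3) + (9)·(9) = 95.

95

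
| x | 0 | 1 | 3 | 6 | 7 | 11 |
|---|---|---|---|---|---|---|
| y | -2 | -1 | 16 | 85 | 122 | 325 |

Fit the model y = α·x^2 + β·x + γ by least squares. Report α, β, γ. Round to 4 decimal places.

α = 3.0193, β = -3.5731, γ = -1.1874

Entries of AᵀA: Σx^2·x^2 = 18420, Σx^2·x = 1918, Σx^2 = 216, Σx·x = 216, Σx = 28, Σ1 = 6.
Right-hand side: Σx^2·y = 48506, Σx·y = 4986, Σy = 545.
AᵀA·[α, β, γ]ᵀ = Aᵀy becomes [[18420, 1918, 216]; [1918, 216, 28]; [216, 28, 6]]·[α, β, γ]ᵀ = [48506, 4986, 545]ᵀ.
Inverting the 3×3 Gram matrix, [α, β, γ]ᵀ = [60528/20047, -71629/20047, -47607/40094]ᵀ.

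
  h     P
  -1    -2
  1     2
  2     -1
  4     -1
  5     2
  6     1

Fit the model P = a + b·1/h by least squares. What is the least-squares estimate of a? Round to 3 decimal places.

With design matrix A, AᵀA = [[6, 67/60]; [67/60, 8569/3600]] and AᵀP = [1, 229/60]ᵀ.
Determinant 6·(8569/3600) − (67/60)² = 1877/144.
a = (1·(8569/3600) − (67/60)·(229/60))/(1877/144) = -6774/46925; b = (6·(229/60) − (67/60)·1)/(1877/144) = 15684/9385.

a = -0.144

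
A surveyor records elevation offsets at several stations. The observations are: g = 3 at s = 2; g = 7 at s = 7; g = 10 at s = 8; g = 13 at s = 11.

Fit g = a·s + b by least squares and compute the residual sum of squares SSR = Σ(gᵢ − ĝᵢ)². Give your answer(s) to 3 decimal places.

From the data, Σs·s = 238, Σs = 28, Σ1 = 4.
For Mᵀg: Σs·g = 278, Σg = 33.
So MᵀM·[a, b]ᵀ = Mᵀg: [[238, 28]; [28, 4]]·[a, b]ᵀ = [278, 33]ᵀ.
Eliminating b: 4·(row 1) − 28·(row 2) gives 168·a = 4·278 − 28·33 = 188, so a = 47/42.
Then b = (33 − 28·(47/42))/4 = 5/12.
Residuals: 29/84, -5/4, 53/84, 23/84; SSR = 181/84.

SSR = 2.155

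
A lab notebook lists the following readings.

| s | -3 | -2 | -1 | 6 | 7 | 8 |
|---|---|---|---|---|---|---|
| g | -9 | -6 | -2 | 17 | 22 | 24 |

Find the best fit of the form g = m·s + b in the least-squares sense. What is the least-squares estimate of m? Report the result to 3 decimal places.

m = 2.980

Sums needed: Σs·s = 163, Σs = 15, Σ1 = 6.
Right-hand side: Σs·g = 489, Σg = 46.
Normal equations: [[163, 15]; [15, 6]]·[m, b]ᵀ = [489, 46]ᵀ.
det = 163·6 − 15² = 753.
m = (489·6 − 15·46)/753 = 748/251; b = (163·46 − 15·489)/753 = 163/753.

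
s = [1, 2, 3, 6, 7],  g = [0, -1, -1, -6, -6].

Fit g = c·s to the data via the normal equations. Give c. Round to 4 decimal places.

c = -0.8384

Entries of XᵀX: Σs·s = 99.
For Xᵀg: Σs·g = -83.
Hence c = -83 / 99 ≈ -0.838384.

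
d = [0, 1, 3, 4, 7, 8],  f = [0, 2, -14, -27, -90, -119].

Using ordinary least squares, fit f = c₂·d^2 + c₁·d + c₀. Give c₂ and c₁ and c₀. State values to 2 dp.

c₂ = -2.03, c₁ = 1.18, c₀ = 1.10

Forming AᵀA = [[6835, 947, 139]; [947, 139, 23]; [139, 23, 6]] and Aᵀf = [-12582, -1730, -248]ᵀ gives AᵀA·[c₂, c₁, c₀]ᵀ = Aᵀf.
Row-reducing yields c₂ = -7427/3666, c₁ = 21539/18330, c₀ = 3348/3055.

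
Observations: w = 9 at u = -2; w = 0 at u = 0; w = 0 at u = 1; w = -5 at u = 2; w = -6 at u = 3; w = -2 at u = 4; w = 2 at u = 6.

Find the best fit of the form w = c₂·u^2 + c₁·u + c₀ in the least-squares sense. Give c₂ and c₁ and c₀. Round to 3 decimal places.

c₂ = 0.592, c₁ = -3.272, c₀ = 0.340

Normal-equation sums: Σu^2·u^2 = 1666, Σu^2·u = 308, Σu^2 = 70, Σu·u = 70, Σu = 14, Σ1 = 7.
Right-hand side: Σu^2·w = 2, Σu·w = -42, Σw = -2.
Inverting the 3×3 Gram matrix, [c₂, c₁, c₀]ᵀ = [29/49, -481/147, 50/147]ᵀ.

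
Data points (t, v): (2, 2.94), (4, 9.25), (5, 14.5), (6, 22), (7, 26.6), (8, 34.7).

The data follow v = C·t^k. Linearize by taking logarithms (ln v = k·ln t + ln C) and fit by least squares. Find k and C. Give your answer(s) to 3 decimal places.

Linearized form: ln v = k·ln t + ln C. From the 6 transformed points,
XᵀX = [[16.3136, 9.5060]; [9.5060, 6]], rhs = [27.4334, 15.8959]ᵀ  (here Σln t = 9.5060, Σ(ln t)² = 16.3136, Σln v = 15.8959, Σln t·ln v = 27.4334).
Slope k = (n·Σln t·ln v − Σln t·Σln v)/(n·Σ(ln t)² − (Σln t)²) = (6·27.4334 − 9.5060·15.8959)/7.5177 = 1.79497; ln C = (Σln v − k·Σln t)/n = -0.19451, so C = exp(-0.19451) = 0.82324.

k = 1.795, C = 0.823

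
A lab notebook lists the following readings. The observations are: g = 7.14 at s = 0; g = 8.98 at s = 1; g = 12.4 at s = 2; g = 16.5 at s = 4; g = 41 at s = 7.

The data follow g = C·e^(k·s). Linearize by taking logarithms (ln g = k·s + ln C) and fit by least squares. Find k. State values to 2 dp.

Taking logs, ln g = k·s + ln C, so regress ln g on s.
AᵀA = [[70.0000, 14.0000]; [14.0000, 5]], rhs = [44.4388, 13.1953]ᵀ  (here Σs = 14.0000, Σ(s)² = 70.0000, Σln g = 13.1953, Σs·ln g = 44.4388).
Solving (det = 154.0000): k = 0.24324, ln C = 1.95799.

k = 0.24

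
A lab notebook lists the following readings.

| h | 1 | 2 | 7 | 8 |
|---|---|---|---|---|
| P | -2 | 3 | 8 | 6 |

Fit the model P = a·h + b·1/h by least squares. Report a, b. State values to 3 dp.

a = 0.982, b = -1.972

Sums needed: Σh·h = 118, Σh·1/h = 4, Σ1/h·1/h = 4033/3136.
Right-hand side: Σh·P = 108, Σ1/h·P = 39/28.
So MᵀM·[a, b]ᵀ = MᵀP: [[118, 4]; [4, 4033/3136]]·[a, b]ᵀ = [108, 39/28]ᵀ.
Eliminating b: (4033/3136)·(row 1) − 4·(row 2) gives (212859/1568)·a = (4033/3136)·108 − 4·(39/28) = 104523/784, so a = 69682/70953.
Then b = ((39/28) − 4·(69682/70953))/(4033/3136) = -139888/70953.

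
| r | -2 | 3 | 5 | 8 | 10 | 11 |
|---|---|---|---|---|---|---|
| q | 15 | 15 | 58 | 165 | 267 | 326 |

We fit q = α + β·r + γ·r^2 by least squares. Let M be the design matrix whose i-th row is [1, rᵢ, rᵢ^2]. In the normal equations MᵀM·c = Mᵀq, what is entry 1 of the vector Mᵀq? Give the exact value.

Entry 1 ↔ basis 1, so (Mᵀq)_{1} = Σᵢ qᵢ = (1)·(15) + (1)·(15) + (1)·(58) + (1)·(165) + (1)·(267) + (1)·(326) = 846.

846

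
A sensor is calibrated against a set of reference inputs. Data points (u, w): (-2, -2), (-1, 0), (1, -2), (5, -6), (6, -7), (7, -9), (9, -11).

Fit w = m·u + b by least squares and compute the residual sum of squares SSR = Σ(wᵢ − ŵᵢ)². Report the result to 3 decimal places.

SSR = 6.855

The normal equations are: 197·m + 25·b = -232;  25·m + 7·b = -37.
(Σu·u = 197, Σu = 25, Σ1 = 7, Σu·w = -232, Σw = -37.)
Eliminating b: 7·(row 1) − 25·(row 2) gives 754·m = 7·(-232) − 25·(-37) = -699, so m = -699/754.
Then b = ((-37) − 25·(-699/754))/7 = -1489/754.
Residuals: -109/58, 395/377, 340/377, 230/377, 405/754, -202/377, -257/377; SSR = 5169/754.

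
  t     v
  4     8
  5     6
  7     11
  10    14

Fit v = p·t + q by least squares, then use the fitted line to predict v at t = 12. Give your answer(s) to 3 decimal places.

Sums needed: Σt·t = 190, Σt = 26, Σ1 = 4.
For Mᵀv: Σt·v = 279, Σv = 39.
So MᵀM·[p, q]ᵀ = Mᵀv: [[190, 26]; [26, 4]]·[p, q]ᵀ = [279, 39]ᵀ.
Determinant 190·4 − 26² = 84.
p = (279·4 − 26·39)/84 = 17/14; q = (190·39 − 26·279)/84 = 13/7.
At t = 12: v̂ = (17/14)·(12) + (13/7)·(1) = 115/7.

v̂ = 16.429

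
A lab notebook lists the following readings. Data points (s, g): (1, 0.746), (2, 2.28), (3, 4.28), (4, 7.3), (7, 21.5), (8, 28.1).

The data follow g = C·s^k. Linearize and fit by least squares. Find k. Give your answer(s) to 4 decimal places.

Taking logs, ln g = k·ln s + ln C, so regress ln g on ln s.
XᵀX = [[11.7199, 7.2034]; [7.2034, 6]], rhs = [17.8311, 10.3768]ᵀ  (here Σln s = 7.2034, Σ(ln s)² = 11.7199, Σln g = 10.3768, Σln s·ln g = 17.8311).
Slope k = (n·Σln s·ln g − Σln s·Σln g)/(n·Σ(ln s)² − (Σln s)²) = (6·17.8311 − 7.2034·10.3768)/18.4301 = 1.74922; ln C = (Σln g − k·Σln s)/n = -0.37059.

k = 1.7492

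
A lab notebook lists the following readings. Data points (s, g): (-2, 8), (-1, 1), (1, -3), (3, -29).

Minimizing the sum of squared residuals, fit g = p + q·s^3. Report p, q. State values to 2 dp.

Sums needed: Σ1 = 4, Σs^3 = 19, Σs^3·s^3 = 795.
For Aᵀg: Σg = -23, Σs^3·g = -851.
det = 4·795 − 19² = 2819.
p = ((-23)·795 − 19·(-851))/2819 = -2116/2819; q = (4·(-851) − 19·(-23))/2819 = -2967/2819.

p = -0.75, q = -1.05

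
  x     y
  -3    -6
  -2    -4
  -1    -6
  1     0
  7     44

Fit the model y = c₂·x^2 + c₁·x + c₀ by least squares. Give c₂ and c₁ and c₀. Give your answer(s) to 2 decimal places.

Normal-equation sums: Σx^2·x^2 = 2500, Σx^2·x = 308, Σx^2 = 64, Σx·x = 64, Σx = 2, Σ1 = 5.
Moment sums: Σx^2·y = 2080, Σx·y = 340, Σy = 28.
Row-reducing yields c₂ = 4985/8274, c₁ = 20771/8274, c₀ = -4297/1379.

c₂ = 0.60, c₁ = 2.51, c₀ = -3.12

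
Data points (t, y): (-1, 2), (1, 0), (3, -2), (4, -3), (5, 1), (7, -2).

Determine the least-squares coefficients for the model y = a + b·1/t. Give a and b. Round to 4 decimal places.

The normal system AᵀA·[a, b]ᵀ = Aᵀy is [[6, 389/420]; [389/420, 394081/176400]]·[a, b]ᵀ = [-4, -1471/420]ᵀ.
Determinant 6·(394081/176400) − (389/420)² = 442633/35280.
a = ((-4)·(394081/176400) − (389/420)·(-1471/420))/(442633/35280) = -200821/442633; b = (6·(-1471/420) − (389/420)·(-4))/(442633/35280) = -610680/442633.

a = -0.4537, b = -1.3797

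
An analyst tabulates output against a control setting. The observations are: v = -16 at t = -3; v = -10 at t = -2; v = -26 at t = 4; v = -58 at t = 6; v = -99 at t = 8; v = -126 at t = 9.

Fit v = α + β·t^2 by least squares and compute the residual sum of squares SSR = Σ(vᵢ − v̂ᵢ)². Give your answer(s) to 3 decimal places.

Entries of AᵀA: Σ1 = 6, Σt^2 = 210, Σt^2·t^2 = 12306.
And Σv = -335, Σt^2·v = -19230.
AᵀA·[α, β]ᵀ = Aᵀv becomes [[6, 210]; [210, 12306]]·[α, β]ᵀ = [-335, -19230]ᵀ.
Determinant 6·12306 − 210² = 29736.
α = ((-335)·12306 − 210·(-19230))/29736 = -2005/708; β = (6·(-19230) − 210·(-335))/29736 = -7505/4956.
Residuals: 571/1239, -1835/1652, 1753/1652, -3233/4956, 1237/1652, -629/1239; SSR = 18913/4956.

SSR = 3.816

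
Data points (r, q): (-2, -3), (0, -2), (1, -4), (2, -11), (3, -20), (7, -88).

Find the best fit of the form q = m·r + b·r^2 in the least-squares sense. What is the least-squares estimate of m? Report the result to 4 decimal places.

m = -1.9974

Normal-equation sums: Σr·r = 67, Σr·r^2 = 371, Σr^2·r^2 = 2515.
Moment sums: Σr·q = -696, Σr^2·q = -4552.
Normal equations: [[67, 371]; [371, 2515]]·[m, b]ᵀ = [-696, -4552]ᵀ.
det = 67·2515 − 371² = 30864.
m = ((-696)·2515 − 371·(-4552))/30864 = -3853/1929; b = (67·(-4552) − 371·(-696))/30864 = -2923/1929.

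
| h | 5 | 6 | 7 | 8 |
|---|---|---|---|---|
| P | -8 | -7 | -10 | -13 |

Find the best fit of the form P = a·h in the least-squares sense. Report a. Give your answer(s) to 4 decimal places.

a = -1.4713

Setting ∂/∂a … = 0 gives: 174·a = -256.
Hence a = -256 / 174 ≈ -1.47126.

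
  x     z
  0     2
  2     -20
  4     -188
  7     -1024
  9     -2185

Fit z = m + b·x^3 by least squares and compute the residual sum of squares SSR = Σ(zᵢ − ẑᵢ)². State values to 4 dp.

SSR = 6.7308

AᵀA·[m, b]ᵀ = Aᵀz reads: 5·m + 1144·b = -3415;  1144·m + 653250·b = -1956289.
(Σ1 = 5, Σx^3 = 1144, Σx^3·x^3 = 653250, Σz = -3415, Σx^3·z = -1956289.)
Δ = 5·653250 − 1144² = 1957514.
m = ((-3415)·653250 − 1144·(-1956289))/1957514 = 274841/75289; b = (5·(-1956289) − 1144·(-3415))/1957514 = -5874685/1957514.
Residuals: -124263/75289, 350667/978757, 410671/978757, 3376753/1957514, -1668591/1957514; SSR = 13175611/1957514.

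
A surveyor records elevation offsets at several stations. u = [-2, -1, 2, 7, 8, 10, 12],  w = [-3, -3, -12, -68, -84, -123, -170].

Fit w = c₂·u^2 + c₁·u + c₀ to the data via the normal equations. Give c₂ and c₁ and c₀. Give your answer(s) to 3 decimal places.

c₂ = -0.955, c₁ = -2.367, c₀ = -4.020

From the data, Σu^2·u^2 = 37266, Σu^2·u = 3582, Σu^2 = 366, Σu·u = 366, Σu = 36, Σ1 = 7.
Right-hand side: Σu^2·w = -45551, Σu·w = -4433, Σw = -463.
Normal equations: [[37266, 3582, 366]; [3582, 366, 36]; [366, 36, 7]]·[c₂, c₁, c₀]ᵀ = [-45551, -4433, -463]ᵀ.
Row-reducing yields c₂ = -54310/56847, c₁ = -269057/113694, c₀ = -76175/18949.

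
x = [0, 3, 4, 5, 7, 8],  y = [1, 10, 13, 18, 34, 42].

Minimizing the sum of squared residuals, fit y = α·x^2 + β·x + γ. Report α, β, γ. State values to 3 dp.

Compute the Gram sums: Σx^2·x^2 = 7459, Σx^2·x = 1071, Σx^2 = 163, Σx·x = 163, Σx = 27, Σ1 = 6.
Moment sums: Σx^2·y = 5102, Σx·y = 746, Σy = 118.
So AᵀA·[α, β, γ]ᵀ = Aᵀy: [[7459, 1071, 163]; [1071, 163, 27]; [163, 27, 6]]·[α, β, γ]ᵀ = [5102, 746, 118]ᵀ.
Solving the 3×3 system (Gaussian elimination) gives α = 9203/17810, β = 3485/3562, γ = 10918/8905.

α = 0.517, β = 0.978, γ = 1.226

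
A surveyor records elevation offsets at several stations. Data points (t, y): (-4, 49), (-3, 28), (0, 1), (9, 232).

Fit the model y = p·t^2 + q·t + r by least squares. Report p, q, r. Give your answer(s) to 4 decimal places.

Entries of MᵀM: Σt^2·t^2 = 6898, Σt^2·t = 638, Σt^2 = 106, Σt·t = 106, Σt = 2, Σ1 = 4.
And Σt^2·y = 19828, Σt·y = 1808, Σy = 310.
Solving the 3×3 system (Gaussian elimination) gives p = 701/242, q = -479/1210, r = 566/605.

p = 2.8967, q = -0.3959, r = 0.9355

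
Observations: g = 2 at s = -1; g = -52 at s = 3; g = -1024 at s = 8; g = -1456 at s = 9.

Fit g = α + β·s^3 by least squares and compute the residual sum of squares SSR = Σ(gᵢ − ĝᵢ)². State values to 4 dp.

SSR = 3.8473

MᵀM·[α, β]ᵀ = Mᵀg reads: 4·α + 1267·β = -2530;  1267·α + 794315·β = -1587118.
(Σ1 = 4, Σs^3 = 1267, Σs^3·s^3 = 794315, Σg = -2530, Σs^3·g = -1587118.)
Eliminating β: 794315·(row 1) − 1267·(row 2) gives 1571971·α = 794315·(-2530) − 1267·(-1587118) = 1261556, so α = 1261556/1571971.
Then β = ((-1587118) − 1267·(1261556/1571971))/794315 = -3142962/1571971.
Residuals: -1260576/1571971, 1855926/1571971, -1763316/1571971, 1167966/1571971; SSR = 6047784/1571971.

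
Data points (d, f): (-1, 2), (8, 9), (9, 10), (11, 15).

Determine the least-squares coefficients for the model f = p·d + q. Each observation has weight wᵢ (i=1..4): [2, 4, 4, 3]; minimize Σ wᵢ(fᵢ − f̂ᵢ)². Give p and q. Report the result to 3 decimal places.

Entries of MᵀWM: Σwᵢ·d·d = 945, Σwᵢ·d = 99, Σwᵢ·1 = 13.
Right-hand side: Σwᵢ·d·f = 1139, Σwᵢ·f = 125.
det = 945·13 − 99² = 2484.
p = (1139·13 − 99·125)/2484 = 608/621; q = (945·125 − 99·1139)/2484 = 149/69.

p = 0.979, q = 2.159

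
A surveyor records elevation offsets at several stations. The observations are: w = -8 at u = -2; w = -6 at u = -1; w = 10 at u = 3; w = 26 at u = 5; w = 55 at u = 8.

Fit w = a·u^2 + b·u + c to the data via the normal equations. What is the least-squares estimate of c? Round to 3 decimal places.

c = -3.592

The normal system AᵀA·[a, b, c]ᵀ = Aᵀw is [[4819, 655, 103]; [655, 103, 13]; [103, 13, 5]]·[a, b, c]ᵀ = [4222, 622, 77]ᵀ.
Inverting the 3×3 Gram matrix, [a, b, c]ᵀ = [15897/30602, 8871/2782, -54959/15301]ᵀ.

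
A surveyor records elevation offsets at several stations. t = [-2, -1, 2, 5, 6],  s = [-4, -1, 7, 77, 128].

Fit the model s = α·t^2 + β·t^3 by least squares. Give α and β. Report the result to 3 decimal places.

α = 0.371, β = 0.534

Entries of XᵀX: Σt^2·t^2 = 1954, Σt^2·t^3 = 10900, Σt^3·t^3 = 62410.
For Xᵀs: Σt^2·s = 6544, Σt^3·s = 37362.
Normal equations: [[1954, 10900]; [10900, 62410]]·[α, β]ᵀ = [6544, 37362]ᵀ.
Δ = 1954·62410 − 10900² = 3139140.
α = (6544·62410 − 10900·37362)/3139140 = 58262/156957; β = (1954·37362 − 10900·6544)/3139140 = 418937/784785.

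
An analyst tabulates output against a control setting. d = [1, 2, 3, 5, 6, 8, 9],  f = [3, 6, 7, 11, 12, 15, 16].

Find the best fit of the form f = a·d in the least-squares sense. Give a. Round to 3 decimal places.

a = 1.941

Forming AᵀA = [[220]] and Aᵀf = [427]ᵀ gives AᵀA·[a]ᵀ = Aᵀf.
Hence a = 427 / 220 ≈ 1.94091.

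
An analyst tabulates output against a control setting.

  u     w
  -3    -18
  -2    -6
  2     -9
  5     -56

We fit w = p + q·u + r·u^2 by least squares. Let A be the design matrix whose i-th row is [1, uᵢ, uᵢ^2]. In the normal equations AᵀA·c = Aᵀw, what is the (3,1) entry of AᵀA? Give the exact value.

42

Row 3 ↔ basis u^2, column 1 ↔ basis 1, so (AᵀA)_{3,1} = Σᵢ u^2 = (9)·(1) + (4)·(1) + (4)·(1) + (25)·(1) = 42.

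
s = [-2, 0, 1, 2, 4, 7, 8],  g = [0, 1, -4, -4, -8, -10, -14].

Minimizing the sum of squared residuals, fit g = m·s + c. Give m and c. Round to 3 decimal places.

Setting ∂/∂m … = 0 gives: 138·m + 20·c = -226;  20·m + 7·c = -39.
Δ = 138·7 − 20² = 566.
m = ((-226)·7 − 20·(-39))/566 = -401/283; c = (138·(-39) − 20·(-226))/566 = -431/283.

m = -1.417, c = -1.523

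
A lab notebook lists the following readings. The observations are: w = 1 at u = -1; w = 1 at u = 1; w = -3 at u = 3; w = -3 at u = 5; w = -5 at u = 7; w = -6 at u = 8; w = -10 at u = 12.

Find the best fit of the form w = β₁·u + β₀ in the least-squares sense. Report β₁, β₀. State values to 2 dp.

β₁ = -0.86, β₀ = 0.75

From the data, Σu·u = 293, Σu = 35, Σ1 = 7.
Moment sums: Σu·w = -227, Σw = -25.
Determinant 293·7 − 35² = 826.
β₁ = ((-227)·7 − 35·(-25))/826 = -51/59; β₀ = (293·(-25) − 35·(-227))/826 = 310/413.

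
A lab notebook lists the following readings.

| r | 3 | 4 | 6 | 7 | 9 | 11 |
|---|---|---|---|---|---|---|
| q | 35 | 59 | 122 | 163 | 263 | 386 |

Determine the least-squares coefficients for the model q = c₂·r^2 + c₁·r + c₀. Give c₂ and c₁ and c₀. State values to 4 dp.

From the data, Σr^2·r^2 = 25236, Σr^2·r = 2710, Σr^2 = 312, Σr·r = 312, Σr = 40, Σ1 = 6.
Right-hand side: Σr^2·q = 81647, Σr·q = 8827, Σq = 1028.
Inverting the 3×3 Gram matrix, [c₂, c₁, c₀]ᵀ = [17291/5822, 13177/5822, 5262/2911]ᵀ.

c₂ = 2.9699, c₁ = 2.2633, c₀ = 1.8076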